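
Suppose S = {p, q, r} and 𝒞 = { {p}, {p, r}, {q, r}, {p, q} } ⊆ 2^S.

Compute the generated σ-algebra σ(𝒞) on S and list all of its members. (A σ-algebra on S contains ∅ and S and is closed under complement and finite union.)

Answer: σ(𝒞) = { ∅, {p}, {q}, {r}, {p, q}, {p, r}, {q, r}, S }

Working:
Begin from { ∅, {p}, {p, q}, {p, r}, {q, r}, S } (that is, 𝒞 plus ∅ and S).
Step 1: 2 new —
  {q}  = complement {p, r}
  {r}  = complement {p, q}
  |family| = 8
Step 2: already closed under ᶜ and ∪.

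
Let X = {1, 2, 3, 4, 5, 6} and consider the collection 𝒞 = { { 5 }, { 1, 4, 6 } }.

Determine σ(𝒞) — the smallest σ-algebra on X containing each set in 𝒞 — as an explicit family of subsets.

σ(𝒞) = { {  }, { 5 }, { 2, 3 }, { 1, 4, 6 }, { 2, 3, 5 }, { 1, 4, 5, 6 }, { 1, 2, 3, 4, 6 }, X }

Trace:
Start: 𝒞 ∪ {∅, X} = { {  }, { 5 }, { 1, 4, 6 }, X }.
Round 1 adds 3:
  { 2, 3, 5 }  = { 1, 4, 6 }ᶜ
  { 1, 4, 5, 6 }  = { 5 } ∪ { 1, 4, 6 }
  { 1, 2, 3, 4, 6 }  = { 5 }ᶜ
  (now 7)
Round 2 adds 1:
  { 2, 3 }  = { 1, 4, 5, 6 }ᶜ
  (now 8)
Round 3 adds nothing — fixpoint reached.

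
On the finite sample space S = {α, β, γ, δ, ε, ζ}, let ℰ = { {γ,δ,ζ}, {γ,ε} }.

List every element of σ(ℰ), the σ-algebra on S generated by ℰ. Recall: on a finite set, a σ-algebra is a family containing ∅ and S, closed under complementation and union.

σ(ℰ) (16 sets): { {}, {γ}, {ε}, {α,β}, {γ,ε}, {δ,ζ}, {α,β,γ}, {α,β,ε}, {γ,δ,ζ}, {δ,ε,ζ}, {α,β,γ,ε}, {α,β,δ,ζ}, {γ,δ,ε,ζ}, {α,β,γ,δ,ζ}, {α,β,δ,ε,ζ}, S }

Check:
Take S₀ = ℰ ∪ {∅, S} = { {}, {γ,ε}, {γ,δ,ζ}, S }.
Pass 1 (3 new):
  {α,β,ε}  = complement {γ,δ,ζ}
  {α,β,δ,ζ}  = complement {γ,ε}
  {γ,δ,ε,ζ}  = {γ,ε} ∪ {γ,δ,ζ}
Pass 2 adds 4:
  {α,β}  = complement {γ,δ,ε,ζ}
  {α,β,γ,ε}  = {α,β,ε} ∪ {γ,ε}
  {α,β,γ,δ,ζ}  = {α,β,δ,ζ} ∪ {γ,δ,ζ}
  {α,β,δ,ε,ζ}  = {α,β,ε} ∪ {α,β,δ,ζ}
Pass 3 adds 3:
  {γ}  = complement {α,β,δ,ε,ζ}
  {ε}  = complement {α,β,γ,δ,ζ}
  {δ,ζ}  = complement {α,β,γ,ε}
Pass 4 (2 new):
  {α,β,γ}  = {γ} ∪ {α,β}
  {δ,ε,ζ}  = {δ,ζ} ∪ {ε}
Pass 5 adds nothing — fixpoint reached.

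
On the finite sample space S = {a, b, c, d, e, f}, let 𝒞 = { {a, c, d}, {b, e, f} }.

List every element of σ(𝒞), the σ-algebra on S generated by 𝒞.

Initial family (4 sets): { ∅, {a, c, d}, {b, e, f}, S }.
Pass 1: already closed under ᶜ and ∪.

σ(𝒞) = { ∅, {a, c, d}, {b, e, f}, S }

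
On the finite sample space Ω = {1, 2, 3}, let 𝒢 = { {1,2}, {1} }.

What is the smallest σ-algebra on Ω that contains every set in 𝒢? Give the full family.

σ(𝒢) = { ∅, {1}, {2}, {3}, {1,2}, {1,3}, {2,3}, Ω }

Trace:
Take S₀ = 𝒢 ∪ {∅, Ω} = { ∅, {1}, {1,2}, Ω }.
Round 1: +2 →
  {3}  = ᶜ of {1,2}
  {2,3}  = ᶜ of {1}
  — 6 sets.
Round 2 (1 new):
  {1,3}  = {3} ∪ {1}
  — 7 sets.
Round 3. New:
  {2}  = ᶜ of {1,3}
  — 8 sets.
Round 4 adds nothing — fixpoint reached.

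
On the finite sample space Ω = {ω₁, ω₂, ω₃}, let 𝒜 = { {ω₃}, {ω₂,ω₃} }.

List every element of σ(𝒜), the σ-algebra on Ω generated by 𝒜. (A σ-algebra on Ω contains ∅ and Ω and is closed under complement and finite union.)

σ(𝒜) (8 sets): { ∅, {ω₁}, {ω₂}, {ω₃}, {ω₁,ω₂}, {ω₁,ω₃}, {ω₂,ω₃}, Ω }

Working:
Seed the family with 𝒜 together with ∅ and Ω: { ∅, {ω₃}, {ω₂,ω₃}, Ω }.
Step 1 adds 2:
  {ω₁}  = ᶜ of {ω₂,ω₃}
  {ω₁,ω₂}  = ᶜ of {ω₃}
  |family| = 6
Step 2 (1 new):
  {ω₁,ω₃}  = {ω₃} ∪ {ω₁}
  |family| = 7
Step 3 (1 new):
  {ω₂}  = ᶜ of {ω₁,ω₃}
  |family| = 8
Step 4 adds nothing — fixpoint reached.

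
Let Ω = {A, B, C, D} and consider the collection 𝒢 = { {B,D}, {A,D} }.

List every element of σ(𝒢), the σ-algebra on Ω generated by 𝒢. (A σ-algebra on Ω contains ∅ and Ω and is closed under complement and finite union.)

Take S₀ = 𝒢 ∪ {∅, Ω} = { ∅, {A,D}, {B,D}, Ω }.
Step 1 adds 3:
  {A,C}  = complement {B,D}
  {B,C}  = complement {A,D}
  {A,B,D}  = {B,D} ∪ {A,D}
Step 2. New:
  {C}  = complement {A,B,D}
  {A,B,C}  = {B,C} ∪ {A,C}
  {A,C,D}  = {A,D} ∪ {A,C}
  {B,C,D}  = {B,C} ∪ {B,D}
Step 3: +3 →
  {A}  = complement {B,C,D}
  {B}  = complement {A,C,D}
  {D}  = complement {A,B,C}
Step 4 adds 2:
  {A,B}  = {B} ∪ {A}
  {C,D}  = {C} ∪ {D}
Step 5: already closed under ᶜ and ∪.

|σ(𝒢)| = 16.  σ(𝒢) = { ∅, {A}, {B}, {C}, {D}, {A,B}, {A,C}, {A,D}, {B,C}, {B,D}, {C,D}, {A,B,C}, {A,B,D}, {A,C,D}, {B,C,D}, Ω }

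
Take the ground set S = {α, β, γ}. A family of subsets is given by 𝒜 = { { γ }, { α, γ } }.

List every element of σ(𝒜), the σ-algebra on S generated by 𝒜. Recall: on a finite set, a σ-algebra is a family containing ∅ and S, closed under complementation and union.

Begin from { {}, { γ }, { α, γ }, S } (that is, 𝒜 plus ∅ and S).
Pass 1 adds 2:
  { β }  = complement { α, γ }
  { α, β }  = complement { γ }
  — 6 sets.
Pass 2 adds 1:
  { β, γ }  = { γ } ∪ { β }
  — 7 sets.
Pass 3 (1 new):
  { α }  = complement { β, γ }
  — 8 sets.
Pass 4 adds nothing — fixpoint reached.

|σ(𝒜)| = 8.  σ(𝒜) = { {}, { α }, { β }, { γ }, { α, β }, { α, γ }, { β, γ }, S }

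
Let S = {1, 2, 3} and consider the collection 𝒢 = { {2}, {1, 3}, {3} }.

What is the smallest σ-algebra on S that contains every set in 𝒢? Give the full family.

Start: 𝒢 ∪ {∅, S} = { ∅, {2}, {3}, {1, 3}, S }.
Step 1 (2 new):
  {1, 2}  = S∖{3}
  {2, 3}  = {3} ∪ {2}
  [7 total]
Step 2 adds 1:
  {1}  = S∖{2, 3}
  [8 total]
Step 3: already closed under ᶜ and ∪.

σ(𝒢) = { ∅, {1}, {2}, {3}, {1, 2}, {1, 3}, {2, 3}, S }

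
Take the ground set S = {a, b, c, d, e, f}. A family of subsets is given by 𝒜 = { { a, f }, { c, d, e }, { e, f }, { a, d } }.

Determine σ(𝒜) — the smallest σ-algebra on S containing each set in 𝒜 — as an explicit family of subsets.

σ(𝒜) = { ∅, { a }, { b }, { c }, { d }, { e }, { f }, { a, b }, { a, c }, { a, d }, { a, e }, { a, f }, { b, c }, { b, d }, { b, e }, { b, f }, { c, d }, { c, e }, { c, f }, { d, e }, { d, f }, { e, f }, { a, b, c }, { a, b, d }, { a, b, e }, { a, b, f }, { a, c, d }, { a, c, e }, { a, c, f }, { a, d, e }, { a, d, f }, { a, e, f }, { b, c, d }, { b, c, e }, { b, c, f }, { b, d, e }, { b, d, f }, { b, e, f }, { c, d, e }, { c, d, f }, { c, e, f }, { d, e, f }, { a, b, c, d }, { a, b, c, e }, { a, b, c, f }, { a, b, d, e }, { a, b, d, f }, { a, b, e, f }, { a, c, d, e }, { a, c, d, f }, { a, c, e, f }, { a, d, e, f }, { b, c, d, e }, { b, c, d, f }, { b, c, e, f }, { b, d, e, f }, { c, d, e, f }, { a, b, c, d, e }, { a, b, c, d, f }, { a, b, c, e, f }, { a, b, d, e, f }, { a, c, d, e, f }, { b, c, d, e, f }, S }

Check:
Initial family (6 sets): { ∅, { a, d }, { a, f }, { e, f }, { c, d, e }, S }.
Round 1 (10 new):
  { a, b, f }  = { c, d, e }ᶜ
  { a, d, f }  = { a, d } ∪ { a, f }
  { a, e, f }  = { e, f } ∪ { a, f }
  { a, b, c, d }  = { e, f }ᶜ
  { a, c, d, e }  = { c, d, e } ∪ { a, d }
  { a, d, e, f }  = { a, d } ∪ { e, f }
  { b, c, d, e }  = { a, f }ᶜ
  { b, c, e, f }  = { a, d }ᶜ
  { c, d, e, f }  = { c, d, e } ∪ { e, f }
  { a, c, d, e, f }  = { c, d, e } ∪ { a, f }
  (now 16)
Round 2 (13 new):
  { b }  = { a, c, d, e, f }ᶜ
  { a, b }  = { c, d, e, f }ᶜ
  { b, c }  = { a, d, e, f }ᶜ
  { b, f }  = { a, c, d, e }ᶜ
  { b, c, d }  = { a, e, f }ᶜ
  { b, c, e }  = { a, d, f }ᶜ
  { a, b, d, f }  = { a, d, f } ∪ { a, b, f }
  { a, b, e, f }  = { e, f } ∪ { a, b, f }
  { a, b, c, d, e }  = { c, d, e } ∪ { a, b, c, d }
  { a, b, c, d, f }  = { a, f } ∪ { a, b, c, d }
  { a, b, c, e, f }  = { a, f } ∪ { b, c, e, f }
  { a, b, d, e, f }  = { a, d, e, f } ∪ { a, b, f }
  { b, c, d, e, f }  = { c, d, e } ∪ { b, c, e, f }
  (now 29)
Round 3 adds 14:
  { a }  = { b, c, d, e, f }ᶜ
  { c }  = { a, b, d, e, f }ᶜ
  { d }  = { a, b, c, e, f }ᶜ
  { e }  = { a, b, c, d, f }ᶜ
  { f }  = { a, b, c, d, e }ᶜ
  { c, d }  = { a, b, e, f }ᶜ
  { c, e }  = { a, b, d, f }ᶜ
  { a, b, c }  = { a, b } ∪ { b, c }
  { a, b, d }  = { a, b } ∪ { a, d }
  { b, c, f }  = { b, f } ∪ { b, c }
  { b, e, f }  = { e, f } ∪ { b }
  { a, b, c, e }  = { a, b } ∪ { b, c, e }
  { a, b, c, f }  = { a, f } ∪ { b, c }
  { b, c, d, f }  = { b, c, d } ∪ { b, f }
  (now 43)
Round 4: 20 new —
  { a, c }  = { c } ∪ { a }
  { a, e }  = { b, c, d, f }ᶜ
  { b, d }  = { b } ∪ { d }
  { b, e }  = { b } ∪ { e }
  { c, f }  = { c } ∪ { f }
  { d, e }  = { a, b, c, f }ᶜ
  { d, f }  = { a, b, c, e }ᶜ
  { a, b, e }  = { a, b } ∪ { e }
  { a, c, d }  = { b, e, f }ᶜ
  { a, c, e }  = { c, e } ∪ { a }
  { a, c, f }  = { a, f } ∪ { c }
  { a, d, e }  = { b, c, f }ᶜ
  { b, d, f }  = { b, f } ∪ { d }
  { c, d, f }  = { c, d } ∪ { f }
  { c, e, f }  = { a, b, d }ᶜ
  { d, e, f }  = { a, b, c }ᶜ
  { a, b, d, e }  = { a, b, d } ∪ { e }
  { a, c, d, f }  = { c, d } ∪ { a, f }
  { a, c, e, f }  = { a, f } ∪ { c, e }
  { b, d, e, f }  = { d } ∪ { b, e, f }
  (now 63)
Round 5: +1 →
  { b, d, e }  = { a, c, f }ᶜ
  (now 64)
Round 6: no new sets; the family is a σ-algebra.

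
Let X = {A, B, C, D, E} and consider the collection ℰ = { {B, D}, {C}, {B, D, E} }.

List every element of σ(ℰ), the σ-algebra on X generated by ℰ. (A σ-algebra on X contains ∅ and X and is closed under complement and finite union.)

Take S₀ = ℰ ∪ {∅, X} = { {}, {C}, {B, D}, {B, D, E}, X }.
Pass 1 (5 new):
  {A, C}  = complement {B, D, E}
  {A, C, E}  = complement {B, D}
  {B, C, D}  = {C} ∪ {B, D}
  {A, B, D, E}  = complement {C}
  {B, C, D, E}  = {C} ∪ {B, D, E}
  — 10 sets.
Pass 2 adds 3:
  {A}  = complement {B, C, D, E}
  {A, E}  = complement {B, C, D}
  {A, B, C, D}  = {B, C, D} ∪ {A, C}
  — 13 sets.
Pass 3: 2 new —
  {E}  = complement {A, B, C, D}
  {A, B, D}  = {B, D} ∪ {A}
  — 15 sets.
Pass 4: 1 new —
  {C, E}  = complement {A, B, D}
  — 16 sets.
After Pass 5 the family is unchanged; done.

σ(ℰ) = { {}, {A}, {C}, {E}, {A, C}, {A, E}, {B, D}, {C, E}, {A, B, D}, {A, C, E}, {B, C, D}, {B, D, E}, {A, B, C, D}, {A, B, D, E}, {B, C, D, E}, X }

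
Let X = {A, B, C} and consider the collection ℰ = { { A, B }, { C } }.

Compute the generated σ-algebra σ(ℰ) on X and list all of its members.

Answer: σ(ℰ) = { {}, { C }, { A, B }, X }

Check:
Initial family (4 sets): { {}, { C }, { A, B }, X }.
Pass 1 adds nothing — fixpoint reached.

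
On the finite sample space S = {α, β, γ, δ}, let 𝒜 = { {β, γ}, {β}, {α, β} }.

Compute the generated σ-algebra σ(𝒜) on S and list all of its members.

Begin from { {}, {β}, {α, β}, {β, γ}, S } (that is, 𝒜 plus ∅ and S).
Iteration 1: +4 →
  {α, δ}  = ᶜ of {β, γ}
  {γ, δ}  = ᶜ of {α, β}
  {α, β, γ}  = {β, γ} ∪ {α, β}
  {α, γ, δ}  = ᶜ of {β}
Iteration 2 adds 3:
  {δ}  = ᶜ of {α, β, γ}
  {α, β, δ}  = {α, β} ∪ {α, δ}
  {β, γ, δ}  = {γ, δ} ∪ {β}
Iteration 3 (3 new):
  {α}  = ᶜ of {β, γ, δ}
  {γ}  = ᶜ of {α, β, δ}
  {β, δ}  = {δ} ∪ {β}
Iteration 4: +1 →
  {α, γ}  = ᶜ of {β, δ}
Iteration 5: no new sets; the family is a σ-algebra.

Hence σ(𝒜) has 16 members: { {}, {α}, {β}, {γ}, {δ}, {α, β}, {α, γ}, {α, δ}, {β, γ}, {β, δ}, {γ, δ}, {α, β, γ}, {α, β, δ}, {α, γ, δ}, {β, γ, δ}, S }.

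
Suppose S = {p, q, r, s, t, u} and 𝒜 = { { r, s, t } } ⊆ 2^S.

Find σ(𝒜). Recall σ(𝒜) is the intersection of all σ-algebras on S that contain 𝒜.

σ(𝒜) (4 sets): { ∅, { p, q, u }, { r, s, t }, S }

Trace:
Start: 𝒜 ∪ {∅, S} = { ∅, { r, s, t }, S }.
Step 1: 1 new —
  { p, q, u }  = S∖{ r, s, t }
  (now 4)
Step 2: no new sets; the family is a σ-algebra.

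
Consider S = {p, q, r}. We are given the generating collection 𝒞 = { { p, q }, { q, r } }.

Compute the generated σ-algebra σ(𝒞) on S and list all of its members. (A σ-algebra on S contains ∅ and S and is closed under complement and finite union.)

Take S₀ = 𝒞 ∪ {∅, S} = { {  }, { p, q }, { q, r }, S }.
Round 1: +2 →
  { p }  = { q, r }ᶜ
  { r }  = { p, q }ᶜ
  (now 6)
Round 2 adds 1:
  { p, r }  = { r } ∪ { p }
  (now 7)
Round 3: +1 →
  { q }  = { p, r }ᶜ
  (now 8)
Round 4: no new sets; the family is a σ-algebra.

σ(𝒞) = { {  }, { p }, { q }, { r }, { p, q }, { p, r }, { q, r }, S }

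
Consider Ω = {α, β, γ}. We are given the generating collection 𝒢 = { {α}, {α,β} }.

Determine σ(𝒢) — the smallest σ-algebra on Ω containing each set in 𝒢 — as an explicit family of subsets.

Initial family (4 sets): { {}, {α}, {α,β}, Ω }.
Round 1. New:
  {γ}  = Ω∖{α,β}
  {β,γ}  = Ω∖{α}
  — 6 sets.
Round 2. New:
  {α,γ}  = {γ} ∪ {α}
  — 7 sets.
Round 3. New:
  {β}  = Ω∖{α,γ}
  — 8 sets.
Round 4: closed — nothing new.

σ(𝒢) = { {}, {α}, {β}, {γ}, {α,β}, {α,γ}, {β,γ}, Ω }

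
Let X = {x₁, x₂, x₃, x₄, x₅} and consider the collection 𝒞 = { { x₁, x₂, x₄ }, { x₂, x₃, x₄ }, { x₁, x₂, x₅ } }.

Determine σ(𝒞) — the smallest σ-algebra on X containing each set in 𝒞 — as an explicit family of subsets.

Seed the family with 𝒞 together with ∅ and X: { {  }, { x₁, x₂, x₄ }, { x₁, x₂, x₅ }, { x₂, x₃, x₄ }, X }.
Round 1: 5 new —
  { x₁, x₅ }  = ᶜ of { x₂, x₃, x₄ }
  { x₃, x₄ }  = ᶜ of { x₁, x₂, x₅ }
  { x₃, x₅ }  = ᶜ of { x₁, x₂, x₄ }
  { x₁, x₂, x₃, x₄ }  = { x₂, x₃, x₄ } ∪ { x₁, x₂, x₄ }
  { x₁, x₂, x₄, x₅ }  = { x₁, x₂, x₅ } ∪ { x₁, x₂, x₄ }
  — 10 sets.
Round 2: +7 →
  { x₃ }  = ᶜ of { x₁, x₂, x₄, x₅ }
  { x₅ }  = ᶜ of { x₁, x₂, x₃, x₄ }
  { x₁, x₃, x₅ }  = { x₁, x₅ } ∪ { x₃, x₅ }
  { x₃, x₄, x₅ }  = { x₃, x₄ } ∪ { x₃, x₅ }
  { x₁, x₂, x₃, x₅ }  = { x₁, x₂, x₅ } ∪ { x₃, x₅ }
  { x₁, x₃, x₄, x₅ }  = { x₃, x₄ } ∪ { x₁, x₅ }
  { x₂, x₃, x₄, x₅ }  = { x₂, x₃, x₄ } ∪ { x₃, x₅ }
  — 17 sets.
Round 3: +5 →
  { x₁ }  = ᶜ of { x₂, x₃, x₄, x₅ }
  { x₂ }  = ᶜ of { x₁, x₃, x₄, x₅ }
  { x₄ }  = ᶜ of { x₁, x₂, x₃, x₅ }
  { x₁, x₂ }  = ᶜ of { x₃, x₄, x₅ }
  { x₂, x₄ }  = ᶜ of { x₁, x₃, x₅ }
  — 22 sets.
Round 4 adds 10:
  { x₁, x₃ }  = { x₃ } ∪ { x₁ }
  { x₁, x₄ }  = { x₄ } ∪ { x₁ }
  { x₂, x₃ }  = { x₂ } ∪ { x₃ }
  { x₂, x₅ }  = { x₂ } ∪ { x₅ }
  { x₄, x₅ }  = { x₅ } ∪ { x₄ }
  { x₁, x₂, x₃ }  = { x₁, x₂ } ∪ { x₃ }
  { x₁, x₃, x₄ }  = { x₃, x₄ } ∪ { x₁ }
  { x₁, x₄, x₅ }  = { x₁, x₅ } ∪ { x₄ }
  { x₂, x₃, x₅ }  = { x₂ } ∪ { x₃, x₅ }
  { x₂, x₄, x₅ }  = { x₅ } ∪ { x₂, x₄ }
  — 32 sets.
Round 5 adds nothing — fixpoint reached.

Therefore σ(𝒞) = { {  }, { x₁ }, { x₂ }, { x₃ }, { x₄ }, { x₅ }, { x₁, x₂ }, { x₁, x₃ }, { x₁, x₄ }, { x₁, x₅ }, { x₂, x₃ }, { x₂, x₄ }, { x₂, x₅ }, { x₃, x₄ }, { x₃, x₅ }, { x₄, x₅ }, { x₁, x₂, x₃ }, { x₁, x₂, x₄ }, { x₁, x₂, x₅ }, { x₁, x₃, x₄ }, { x₁, x₃, x₅ }, { x₁, x₄, x₅ }, { x₂, x₃, x₄ }, { x₂, x₃, x₅ }, { x₂, x₄, x₅ }, { x₃, x₄, x₅ }, { x₁, x₂, x₃, x₄ }, { x₁, x₂, x₃, x₅ }, { x₁, x₂, x₄, x₅ }, { x₁, x₃, x₄, x₅ }, { x₂, x₃, x₄, x₅ }, X } (|σ(𝒞)| = 32).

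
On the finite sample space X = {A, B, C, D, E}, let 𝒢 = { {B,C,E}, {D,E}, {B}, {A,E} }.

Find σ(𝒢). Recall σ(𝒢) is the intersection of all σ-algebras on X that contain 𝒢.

σ(𝒢) (32 sets): { ∅, {A}, {B}, {C}, {D}, {E}, {A,B}, {A,C}, {A,D}, {A,E}, {B,C}, {B,D}, {B,E}, {C,D}, {C,E}, {D,E}, {A,B,C}, {A,B,D}, {A,B,E}, {A,C,D}, {A,C,E}, {A,D,E}, {B,C,D}, {B,C,E}, {B,D,E}, {C,D,E}, {A,B,C,D}, {A,B,C,E}, {A,B,D,E}, {A,C,D,E}, {B,C,D,E}, X }

Check:
Initial family (6 sets): { ∅, {B}, {A,E}, {D,E}, {B,C,E}, X }.
Step 1 (9 new):
  {A,D}  = complement {B,C,E}
  {A,B,C}  = complement {D,E}
  {A,B,E}  = {A,E} ∪ {B}
  {A,D,E}  = {D,E} ∪ {A,E}
  {B,C,D}  = complement {A,E}
  {B,D,E}  = {D,E} ∪ {B}
  {A,B,C,E}  = {B,C,E} ∪ {A,E}
  {A,C,D,E}  = complement {B}
  {B,C,D,E}  = {D,E} ∪ {B,C,E}
  (now 15)
Step 2. New:
  {A}  = complement {B,C,D,E}
  {D}  = complement {A,B,C,E}
  {A,C}  = complement {B,D,E}
  {B,C}  = complement {A,D,E}
  {C,D}  = complement {A,B,E}
  {A,B,D}  = {B} ∪ {A,D}
  {A,B,C,D}  = {A,B,C} ∪ {B,C,D}
  {A,B,D,E}  = {A,D,E} ∪ {B}
  (now 23)
Step 3: +8 →
  {C}  = complement {A,B,D,E}
  {E}  = complement {A,B,C,D}
  {A,B}  = {B} ∪ {A}
  {B,D}  = {B} ∪ {D}
  {C,E}  = complement {A,B,D}
  {A,C,D}  = {C,D} ∪ {A,D}
  {A,C,E}  = {A,C} ∪ {A,E}
  {C,D,E}  = {C,D} ∪ {D,E}
  (now 31)
Step 4. New:
  {B,E}  = complement {A,C,D}
  (now 32)
After Step 5 the family is unchanged; done.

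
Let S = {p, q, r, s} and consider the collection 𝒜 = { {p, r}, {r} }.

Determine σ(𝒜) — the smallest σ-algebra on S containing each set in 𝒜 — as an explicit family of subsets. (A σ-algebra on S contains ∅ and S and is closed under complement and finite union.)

Take S₀ = 𝒜 ∪ {∅, S} = { {}, {r}, {p, r}, S }.
Iteration 1 (2 new):
  {q, s}  = ᶜ of {p, r}
  {p, q, s}  = ᶜ of {r}
  |family| = 6
Iteration 2 adds 1:
  {q, r, s}  = {r} ∪ {q, s}
  |family| = 7
Iteration 3: 1 new —
  {p}  = ᶜ of {q, r, s}
  |family| = 8
After Iteration 4 the family is unchanged; done.

σ(𝒜) = { {}, {p}, {r}, {p, r}, {q, s}, {p, q, s}, {q, r, s}, S }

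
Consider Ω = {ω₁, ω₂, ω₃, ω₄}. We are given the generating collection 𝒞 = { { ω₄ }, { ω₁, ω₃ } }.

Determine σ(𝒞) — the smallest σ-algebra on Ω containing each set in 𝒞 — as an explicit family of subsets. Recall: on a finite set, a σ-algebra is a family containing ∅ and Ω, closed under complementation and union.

σ(𝒞) = { {}, { ω₂ }, { ω₄ }, { ω₁, ω₃ }, { ω₂, ω₄ }, { ω₁, ω₂, ω₃ }, { ω₁, ω₃, ω₄ }, Ω }

Check:
Initial family (4 sets): { {}, { ω₄ }, { ω₁, ω₃ }, Ω }.
Pass 1. New:
  { ω₂, ω₄ }  = ᶜ of { ω₁, ω₃ }
  { ω₁, ω₂, ω₃ }  = ᶜ of { ω₄ }
  { ω₁, ω₃, ω₄ }  = { ω₁, ω₃ } ∪ { ω₄ }
  — 7 sets.
Pass 2: +1 →
  { ω₂ }  = ᶜ of { ω₁, ω₃, ω₄ }
  — 8 sets.
Pass 3 adds nothing — fixpoint reached.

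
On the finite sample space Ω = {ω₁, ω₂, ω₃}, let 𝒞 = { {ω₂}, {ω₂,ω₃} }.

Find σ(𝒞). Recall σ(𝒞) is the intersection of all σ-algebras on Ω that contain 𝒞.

|σ(𝒞)| = 8.  σ(𝒞) = { {}, {ω₁}, {ω₂}, {ω₃}, {ω₁,ω₂}, {ω₁,ω₃}, {ω₂,ω₃}, Ω }

Working:
Take S₀ = 𝒞 ∪ {∅, Ω} = { {}, {ω₂}, {ω₂,ω₃}, Ω }.
Round 1. New:
  {ω₁}  = complement {ω₂,ω₃}
  {ω₁,ω₃}  = complement {ω₂}
  (now 6)
Round 2. New:
  {ω₁,ω₂}  = {ω₂} ∪ {ω₁}
  (now 7)
Round 3. New:
  {ω₃}  = complement {ω₁,ω₂}
  (now 8)
Round 4: stable.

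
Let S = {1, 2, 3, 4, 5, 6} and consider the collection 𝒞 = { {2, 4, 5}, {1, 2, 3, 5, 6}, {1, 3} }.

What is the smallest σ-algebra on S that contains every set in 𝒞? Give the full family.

Answer: σ(𝒞) = { {}, {4}, {6}, {1, 3}, {2, 5}, {4, 6}, {1, 3, 4}, {1, 3, 6}, {2, 4, 5}, {2, 5, 6}, {1, 2, 3, 5}, {1, 3, 4, 6}, {2, 4, 5, 6}, {1, 2, 3, 4, 5}, {1, 2, 3, 5, 6}, S }

Trace:
Start: 𝒞 ∪ {∅, S} = { {}, {1, 3}, {2, 4, 5}, {1, 2, 3, 5, 6}, S }.
Iteration 1: +4 →
  {4}  = complement {1, 2, 3, 5, 6}
  {1, 3, 6}  = complement {2, 4, 5}
  {2, 4, 5, 6}  = complement {1, 3}
  {1, 2, 3, 4, 5}  = {1, 3} ∪ {2, 4, 5}
  |family| = 9
Iteration 2 adds 3:
  {6}  = complement {1, 2, 3, 4, 5}
  {1, 3, 4}  = {1, 3} ∪ {4}
  {1, 3, 4, 6}  = {1, 3, 6} ∪ {4}
  |family| = 12
Iteration 3 (3 new):
  {2, 5}  = complement {1, 3, 4, 6}
  {4, 6}  = {4} ∪ {6}
  {2, 5, 6}  = complement {1, 3, 4}
  |family| = 15
Iteration 4 (1 new):
  {1, 2, 3, 5}  = complement {4, 6}
  |family| = 16
Iteration 5: no new sets; the family is a σ-algebra.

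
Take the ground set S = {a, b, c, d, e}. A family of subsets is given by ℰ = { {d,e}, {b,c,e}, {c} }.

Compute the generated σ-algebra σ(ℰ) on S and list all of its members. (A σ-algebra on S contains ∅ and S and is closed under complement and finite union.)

Answer: σ(ℰ) = { {}, {a}, {b}, {c}, {d}, {e}, {a,b}, {a,c}, {a,d}, {a,e}, {b,c}, {b,d}, {b,e}, {c,d}, {c,e}, {d,e}, {a,b,c}, {a,b,d}, {a,b,e}, {a,c,d}, {a,c,e}, {a,d,e}, {b,c,d}, {b,c,e}, {b,d,e}, {c,d,e}, {a,b,c,d}, {a,b,c,e}, {a,b,d,e}, {a,c,d,e}, {b,c,d,e}, S }

Trace:
Seed the family with ℰ together with ∅ and S: { {}, {c}, {d,e}, {b,c,e}, S }.
Pass 1 (5 new):
  {a,d}  = S∖{b,c,e}
  {a,b,c}  = S∖{d,e}
  {c,d,e}  = {d,e} ∪ {c}
  {a,b,d,e}  = S∖{c}
  {b,c,d,e}  = {d,e} ∪ {b,c,e}
  |family| = 10
Pass 2 adds 7:
  {a}  = S∖{b,c,d,e}
  {a,b}  = S∖{c,d,e}
  {a,c,d}  = {c} ∪ {a,d}
  {a,d,e}  = {d,e} ∪ {a,d}
  {a,b,c,d}  = {a,b,c} ∪ {a,d}
  {a,b,c,e}  = {a,b,c} ∪ {b,c,e}
  {a,c,d,e}  = {c,d,e} ∪ {a,d}
  |family| = 17
Pass 3: +7 →
  {b}  = S∖{a,c,d,e}
  {d}  = S∖{a,b,c,e}
  {e}  = S∖{a,b,c,d}
  {a,c}  = {c} ∪ {a}
  {b,c}  = S∖{a,d,e}
  {b,e}  = S∖{a,c,d}
  {a,b,d}  = {a,d} ∪ {a,b}
  |family| = 24
Pass 4. New:
  {a,e}  = {e} ∪ {a}
  {b,d}  = {b} ∪ {d}
  {c,d}  = {c} ∪ {d}
  {c,e}  = S∖{a,b,d}
  {a,b,e}  = {b,e} ∪ {a,b}
  {a,c,e}  = {e} ∪ {a,c}
  {b,c,d}  = {b,c} ∪ {d}
  {b,d,e}  = S∖{a,c}
  |family| = 32
After Pass 5 the family is unchanged; done.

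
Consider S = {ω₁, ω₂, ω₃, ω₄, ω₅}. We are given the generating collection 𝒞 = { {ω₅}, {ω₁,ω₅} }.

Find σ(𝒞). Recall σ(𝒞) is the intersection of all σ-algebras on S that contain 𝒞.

σ(𝒞) (8 sets): { {}, {ω₁}, {ω₅}, {ω₁,ω₅}, {ω₂,ω₃,ω₄}, {ω₁,ω₂,ω₃,ω₄}, {ω₂,ω₃,ω₄,ω₅}, S }

Derivation:
Begin from { {}, {ω₅}, {ω₁,ω₅}, S } (that is, 𝒞 plus ∅ and S).
Step 1: 2 new —
  {ω₂,ω₃,ω₄}  = {ω₁,ω₅}ᶜ
  {ω₁,ω₂,ω₃,ω₄}  = {ω₅}ᶜ
  (now 6)
Step 2 (1 new):
  {ω₂,ω₃,ω₄,ω₅}  = {ω₂,ω₃,ω₄} ∪ {ω₅}
  (now 7)
Step 3: 1 new —
  {ω₁}  = {ω₂,ω₃,ω₄,ω₅}ᶜ
  (now 8)
Step 4: no new sets; the family is a σ-algebra.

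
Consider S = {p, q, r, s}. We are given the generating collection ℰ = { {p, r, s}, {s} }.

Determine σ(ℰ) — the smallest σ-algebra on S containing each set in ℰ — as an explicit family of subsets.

Seed the family with ℰ together with ∅ and S: { ∅, {s}, {p, r, s}, S }.
Round 1: 2 new —
  {q}  = S∖{p, r, s}
  {p, q, r}  = S∖{s}
Round 2: +1 →
  {q, s}  = {s} ∪ {q}
Round 3: +1 →
  {p, r}  = S∖{q, s}
Round 4: no new sets; the family is a σ-algebra.

Hence σ(ℰ) has 8 members: { ∅, {q}, {s}, {p, r}, {q, s}, {p, q, r}, {p, r, s}, S }.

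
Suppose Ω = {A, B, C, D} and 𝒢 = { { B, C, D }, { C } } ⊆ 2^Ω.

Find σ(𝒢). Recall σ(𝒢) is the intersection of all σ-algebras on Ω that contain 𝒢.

Take S₀ = 𝒢 ∪ {∅, Ω} = { ∅, { C }, { B, C, D }, Ω }.
Step 1: 2 new —
  { A }  = ᶜ of { B, C, D }
  { A, B, D }  = ᶜ of { C }
  |family| = 6
Step 2 adds 1:
  { A, C }  = { C } ∪ { A }
  |family| = 7
Step 3: 1 new —
  { B, D }  = ᶜ of { A, C }
  |family| = 8
Step 4: stable.

Therefore σ(𝒢) = { ∅, { A }, { C }, { A, C }, { B, D }, { A, B, D }, { B, C, D }, Ω } (|σ(𝒢)| = 8).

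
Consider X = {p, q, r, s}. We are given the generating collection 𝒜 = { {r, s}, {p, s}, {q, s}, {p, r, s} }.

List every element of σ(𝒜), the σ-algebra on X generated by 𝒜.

Initial family (6 sets): { {}, {p, s}, {q, s}, {r, s}, {p, r, s}, X }.
Iteration 1 (6 new):
  {q}  = X∖{p, r, s}
  {p, q}  = X∖{r, s}
  {p, r}  = X∖{q, s}
  {q, r}  = X∖{p, s}
  {p, q, s}  = {p, s} ∪ {q, s}
  {q, r, s}  = {r, s} ∪ {q, s}
  |family| = 12
Iteration 2: +3 →
  {p}  = X∖{q, r, s}
  {r}  = X∖{p, q, s}
  {p, q, r}  = {p, q} ∪ {q, r}
  |family| = 15
Iteration 3: +1 →
  {s}  = X∖{p, q, r}
  |family| = 16
After Iteration 4 the family is unchanged; done.

Therefore σ(𝒜) = { {}, {p}, {q}, {r}, {s}, {p, q}, {p, r}, {p, s}, {q, r}, {q, s}, {r, s}, {p, q, r}, {p, q, s}, {p, r, s}, {q, r, s}, X } (|σ(𝒜)| = 16).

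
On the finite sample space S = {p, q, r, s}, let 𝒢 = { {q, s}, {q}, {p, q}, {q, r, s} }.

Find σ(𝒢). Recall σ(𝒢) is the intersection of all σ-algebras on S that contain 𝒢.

|σ(𝒢)| = 16.  σ(𝒢) = { {}, {p}, {q}, {r}, {s}, {p, q}, {p, r}, {p, s}, {q, r}, {q, s}, {r, s}, {p, q, r}, {p, q, s}, {p, r, s}, {q, r, s}, S }

Trace:
Take S₀ = 𝒢 ∪ {∅, S} = { {}, {q}, {p, q}, {q, s}, {q, r, s}, S }.
Pass 1 adds 5:
  {p}  = S∖{q, r, s}
  {p, r}  = S∖{q, s}
  {r, s}  = S∖{p, q}
  {p, q, s}  = {p, q} ∪ {q, s}
  {p, r, s}  = S∖{q}
Pass 2. New:
  {r}  = S∖{p, q, s}
  {p, q, r}  = {p, q} ∪ {p, r}
Pass 3: +2 →
  {s}  = S∖{p, q, r}
  {q, r}  = {r} ∪ {q}
Pass 4 (1 new):
  {p, s}  = S∖{q, r}
Pass 5: stable.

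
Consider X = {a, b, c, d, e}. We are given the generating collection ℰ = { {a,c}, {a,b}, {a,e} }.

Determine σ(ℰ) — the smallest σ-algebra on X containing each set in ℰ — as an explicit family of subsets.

Answer: σ(ℰ) = { ∅, {a}, {b}, {c}, {d}, {e}, {a,b}, {a,c}, {a,d}, {a,e}, {b,c}, {b,d}, {b,e}, {c,d}, {c,e}, {d,e}, {a,b,c}, {a,b,d}, {a,b,e}, {a,c,d}, {a,c,e}, {a,d,e}, {b,c,d}, {b,c,e}, {b,d,e}, {c,d,e}, {a,b,c,d}, {a,b,c,e}, {a,b,d,e}, {a,c,d,e}, {b,c,d,e}, X }

Check:
Take S₀ = ℰ ∪ {∅, X} = { ∅, {a,b}, {a,c}, {a,e}, X }.
Step 1 adds 6:
  {a,b,c}  = {a,b} ∪ {a,c}
  {a,b,e}  = {a,b} ∪ {a,e}
  {a,c,e}  = {a,c} ∪ {a,e}
  {b,c,d}  = {a,e}ᶜ
  {b,d,e}  = {a,c}ᶜ
  {c,d,e}  = {a,b}ᶜ
  — 11 sets.
Step 2 (8 new):
  {b,d}  = {a,c,e}ᶜ
  {c,d}  = {a,b,e}ᶜ
  {d,e}  = {a,b,c}ᶜ
  {a,b,c,d}  = {a,b,c} ∪ {b,c,d}
  {a,b,c,e}  = {a,b,c} ∪ {a,c,e}
  {a,b,d,e}  = {a,b} ∪ {b,d,e}
  {a,c,d,e}  = {c,d,e} ∪ {a,c,e}
  {b,c,d,e}  = {c,d,e} ∪ {b,c,d}
  — 19 sets.
Step 3. New:
  {a}  = {b,c,d,e}ᶜ
  {b}  = {a,c,d,e}ᶜ
  {c}  = {a,b,d,e}ᶜ
  {d}  = {a,b,c,e}ᶜ
  {e}  = {a,b,c,d}ᶜ
  {a,b,d}  = {b,d} ∪ {a,b}
  {a,c,d}  = {c,d} ∪ {a,c}
  {a,d,e}  = {d,e} ∪ {a,e}
  — 27 sets.
Step 4: 4 new —
  {a,d}  = {d} ∪ {a}
  {b,c}  = {a,d,e}ᶜ
  {b,e}  = {a,c,d}ᶜ
  {c,e}  = {a,b,d}ᶜ
  — 31 sets.
Step 5 (1 new):
  {b,c,e}  = {a,d}ᶜ
  — 32 sets.
Step 6: already closed under ᶜ and ∪.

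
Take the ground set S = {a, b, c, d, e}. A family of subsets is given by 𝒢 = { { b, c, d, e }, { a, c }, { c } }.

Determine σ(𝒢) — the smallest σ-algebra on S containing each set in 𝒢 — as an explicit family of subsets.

Take S₀ = 𝒢 ∪ {∅, S} = { {  }, { c }, { a, c }, { b, c, d, e }, S }.
Pass 1: 3 new —
  { a }  = S∖{ b, c, d, e }
  { b, d, e }  = S∖{ a, c }
  { a, b, d, e }  = S∖{ c }
  (now 8)
Pass 2 adds nothing — fixpoint reached.

|σ(𝒢)| = 8.  σ(𝒢) = { {  }, { a }, { c }, { a, c }, { b, d, e }, { a, b, d, e }, { b, c, d, e }, S }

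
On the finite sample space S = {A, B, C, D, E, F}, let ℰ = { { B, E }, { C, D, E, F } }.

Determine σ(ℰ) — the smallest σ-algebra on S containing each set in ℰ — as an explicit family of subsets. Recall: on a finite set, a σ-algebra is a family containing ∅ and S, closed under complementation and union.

Answer: σ(ℰ) = { {}, { A }, { B }, { E }, { A, B }, { A, E }, { B, E }, { A, B, E }, { C, D, F }, { A, C, D, F }, { B, C, D, F }, { C, D, E, F }, { A, B, C, D, F }, { A, C, D, E, F }, { B, C, D, E, F }, S }

Working:
Seed the family with ℰ together with ∅ and S: { {}, { B, E }, { C, D, E, F }, S }.
Iteration 1 (3 new):
  { A, B }  = S∖{ C, D, E, F }
  { A, C, D, F }  = S∖{ B, E }
  { B, C, D, E, F }  = { B, E } ∪ { C, D, E, F }
  (now 7)
Iteration 2 adds 4:
  { A }  = S∖{ B, C, D, E, F }
  { A, B, E }  = { B, E } ∪ { A, B }
  { A, B, C, D, F }  = { A, B } ∪ { A, C, D, F }
  { A, C, D, E, F }  = { A, C, D, F } ∪ { C, D, E, F }
  (now 11)
Iteration 3 adds 3:
  { B }  = S∖{ A, C, D, E, F }
  { E }  = S∖{ A, B, C, D, F }
  { C, D, F }  = S∖{ A, B, E }
  (now 14)
Iteration 4. New:
  { A, E }  = { E } ∪ { A }
  { B, C, D, F }  = { C, D, F } ∪ { B }
  (now 16)
Iteration 5: no new sets; the family is a σ-algebra.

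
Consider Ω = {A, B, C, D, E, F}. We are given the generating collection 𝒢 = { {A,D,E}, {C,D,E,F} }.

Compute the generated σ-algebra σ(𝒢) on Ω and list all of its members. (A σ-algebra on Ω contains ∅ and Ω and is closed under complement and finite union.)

σ(𝒢) (16 sets): { {}, {A}, {B}, {A,B}, {C,F}, {D,E}, {A,C,F}, {A,D,E}, {B,C,F}, {B,D,E}, {A,B,C,F}, {A,B,D,E}, {C,D,E,F}, {A,C,D,E,F}, {B,C,D,E,F}, Ω }

Working:
Begin from { {}, {A,D,E}, {C,D,E,F}, Ω } (that is, 𝒢 plus ∅ and Ω).
Step 1 adds 3:
  {A,B}  = complement {C,D,E,F}
  {B,C,F}  = complement {A,D,E}
  {A,C,D,E,F}  = {C,D,E,F} ∪ {A,D,E}
  [7 total]
Step 2: +4 →
  {B}  = complement {A,C,D,E,F}
  {A,B,C,F}  = {A,B} ∪ {B,C,F}
  {A,B,D,E}  = {A,D,E} ∪ {A,B}
  {B,C,D,E,F}  = {C,D,E,F} ∪ {B,C,F}
  [11 total]
Step 3: 3 new —
  {A}  = complement {B,C,D,E,F}
  {C,F}  = complement {A,B,D,E}
  {D,E}  = complement {A,B,C,F}
  [14 total]
Step 4: +2 →
  {A,C,F}  = {C,F} ∪ {A}
  {B,D,E}  = {D,E} ∪ {B}
  [16 total]
Step 5: no new sets; the family is a σ-algebra.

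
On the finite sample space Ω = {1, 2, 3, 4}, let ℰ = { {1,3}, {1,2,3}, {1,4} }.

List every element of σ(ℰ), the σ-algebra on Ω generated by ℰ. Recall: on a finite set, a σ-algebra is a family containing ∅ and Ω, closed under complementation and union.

Answer: σ(ℰ) = { ∅, {1}, {2}, {3}, {4}, {1,2}, {1,3}, {1,4}, {2,3}, {2,4}, {3,4}, {1,2,3}, {1,2,4}, {1,3,4}, {2,3,4}, Ω }

Check:
Take S₀ = ℰ ∪ {∅, Ω} = { ∅, {1,3}, {1,4}, {1,2,3}, Ω }.
Iteration 1. New:
  {4}  = Ω∖{1,2,3}
  {2,3}  = Ω∖{1,4}
  {2,4}  = Ω∖{1,3}
  {1,3,4}  = {1,4} ∪ {1,3}
  |family| = 9
Iteration 2. New:
  {2}  = Ω∖{1,3,4}
  {1,2,4}  = {1,4} ∪ {2,4}
  {2,3,4}  = {2,3} ∪ {4}
  |family| = 12
Iteration 3: 2 new —
  {1}  = Ω∖{2,3,4}
  {3}  = Ω∖{1,2,4}
  |family| = 14
Iteration 4 (2 new):
  {1,2}  = {2} ∪ {1}
  {3,4}  = {3} ∪ {4}
  |family| = 16
Iteration 5: stable.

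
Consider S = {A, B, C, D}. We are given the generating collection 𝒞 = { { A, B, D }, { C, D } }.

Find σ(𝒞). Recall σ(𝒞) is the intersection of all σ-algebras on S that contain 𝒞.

Take S₀ = 𝒞 ∪ {∅, S} = { {  }, { C, D }, { A, B, D }, S }.
Round 1: 2 new —
  { C }  = complement { A, B, D }
  { A, B }  = complement { C, D }
  — 6 sets.
Round 2: 1 new —
  { A, B, C }  = { C } ∪ { A, B }
  — 7 sets.
Round 3: +1 →
  { D }  = complement { A, B, C }
  — 8 sets.
Round 4: stable.

Hence σ(𝒞) has 8 members: { {  }, { C }, { D }, { A, B }, { C, D }, { A, B, C }, { A, B, D }, S }.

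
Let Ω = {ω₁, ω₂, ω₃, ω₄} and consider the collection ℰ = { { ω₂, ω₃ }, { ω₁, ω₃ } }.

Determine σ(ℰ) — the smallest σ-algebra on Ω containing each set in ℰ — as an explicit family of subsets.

|σ(ℰ)| = 16.  σ(ℰ) = { ∅, { ω₁ }, { ω₂ }, { ω₃ }, { ω₄ }, { ω₁, ω₂ }, { ω₁, ω₃ }, { ω₁, ω₄ }, { ω₂, ω₃ }, { ω₂, ω₄ }, { ω₃, ω₄ }, { ω₁, ω₂, ω₃ }, { ω₁, ω₂, ω₄ }, { ω₁, ω₃, ω₄ }, { ω₂, ω₃, ω₄ }, Ω }

Trace:
Begin from { ∅, { ω₁, ω₃ }, { ω₂, ω₃ }, Ω } (that is, ℰ plus ∅ and Ω).
Pass 1: 3 new —
  { ω₁, ω₄ }  = Ω∖{ ω₂, ω₃ }
  { ω₂, ω₄ }  = Ω∖{ ω₁, ω₃ }
  { ω₁, ω₂, ω₃ }  = { ω₁, ω₃ } ∪ { ω₂, ω₃ }
  (now 7)
Pass 2 adds 4:
  { ω₄ }  = Ω∖{ ω₁, ω₂, ω₃ }
  { ω₁, ω₂, ω₄ }  = { ω₁, ω₄ } ∪ { ω₂, ω₄ }
  { ω₁, ω₃, ω₄ }  = { ω₁, ω₄ } ∪ { ω₁, ω₃ }
  { ω₂, ω₃, ω₄ }  = { ω₂, ω₃ } ∪ { ω₂, ω₄ }
  (now 11)
Pass 3 adds 3:
  { ω₁ }  = Ω∖{ ω₂, ω₃, ω₄ }
  { ω₂ }  = Ω∖{ ω₁, ω₃, ω₄ }
  { ω₃ }  = Ω∖{ ω₁, ω₂, ω₄ }
  (now 14)
Pass 4 adds 2:
  { ω₁, ω₂ }  = { ω₂ } ∪ { ω₁ }
  { ω₃, ω₄ }  = { ω₃ } ∪ { ω₄ }
  (now 16)
Pass 5: already closed under ᶜ and ∪.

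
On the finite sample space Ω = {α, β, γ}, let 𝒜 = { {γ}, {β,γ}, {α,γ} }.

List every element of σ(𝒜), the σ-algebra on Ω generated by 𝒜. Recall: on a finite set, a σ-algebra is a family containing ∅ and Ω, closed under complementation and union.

Take S₀ = 𝒜 ∪ {∅, Ω} = { {}, {γ}, {α,γ}, {β,γ}, Ω }.
Round 1: 3 new —
  {α}  = Ω∖{β,γ}
  {β}  = Ω∖{α,γ}
  {α,β}  = Ω∖{γ}
Round 2 adds nothing — fixpoint reached.

|σ(𝒜)| = 8.  σ(𝒜) = { {}, {α}, {β}, {γ}, {α,β}, {α,γ}, {β,γ}, Ω }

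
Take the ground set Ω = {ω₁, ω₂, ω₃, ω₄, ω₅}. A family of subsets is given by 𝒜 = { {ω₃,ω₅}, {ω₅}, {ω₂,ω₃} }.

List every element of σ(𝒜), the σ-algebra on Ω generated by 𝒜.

|σ(𝒜)| = 16.  σ(𝒜) = { {}, {ω₂}, {ω₃}, {ω₅}, {ω₁,ω₄}, {ω₂,ω₃}, {ω₂,ω₅}, {ω₃,ω₅}, {ω₁,ω₂,ω₄}, {ω₁,ω₃,ω₄}, {ω₁,ω₄,ω₅}, {ω₂,ω₃,ω₅}, {ω₁,ω₂,ω₃,ω₄}, {ω₁,ω₂,ω₄,ω₅}, {ω₁,ω₃,ω₄,ω₅}, Ω }

Check:
Begin from { {}, {ω₅}, {ω₂,ω₃}, {ω₃,ω₅}, Ω } (that is, 𝒜 plus ∅ and Ω).
Pass 1 (4 new):
  {ω₁,ω₂,ω₄}  = {ω₃,ω₅}ᶜ
  {ω₁,ω₄,ω₅}  = {ω₂,ω₃}ᶜ
  {ω₂,ω₃,ω₅}  = {ω₂,ω₃} ∪ {ω₃,ω₅}
  {ω₁,ω₂,ω₃,ω₄}  = {ω₅}ᶜ
  — 9 sets.
Pass 2: +3 →
  {ω₁,ω₄}  = {ω₂,ω₃,ω₅}ᶜ
  {ω₁,ω₂,ω₄,ω₅}  = {ω₁,ω₄,ω₅} ∪ {ω₁,ω₂,ω₄}
  {ω₁,ω₃,ω₄,ω₅}  = {ω₁,ω₄,ω₅} ∪ {ω₃,ω₅}
  — 12 sets.
Pass 3 (2 new):
  {ω₂}  = {ω₁,ω₃,ω₄,ω₅}ᶜ
  {ω₃}  = {ω₁,ω₂,ω₄,ω₅}ᶜ
  — 14 sets.
Pass 4: 2 new —
  {ω₂,ω₅}  = {ω₂} ∪ {ω₅}
  {ω₁,ω₃,ω₄}  = {ω₃} ∪ {ω₁,ω₄}
  — 16 sets.
Pass 5 adds nothing — fixpoint reached.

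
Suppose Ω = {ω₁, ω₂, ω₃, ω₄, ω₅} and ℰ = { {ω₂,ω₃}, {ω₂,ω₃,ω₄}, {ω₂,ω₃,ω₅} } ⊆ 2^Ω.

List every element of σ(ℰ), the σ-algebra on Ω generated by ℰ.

Take S₀ = ℰ ∪ {∅, Ω} = { ∅, {ω₂,ω₃}, {ω₂,ω₃,ω₄}, {ω₂,ω₃,ω₅}, Ω }.
Iteration 1: +4 →
  {ω₁,ω₄}  = ᶜ of {ω₂,ω₃,ω₅}
  {ω₁,ω₅}  = ᶜ of {ω₂,ω₃,ω₄}
  {ω₁,ω₄,ω₅}  = ᶜ of {ω₂,ω₃}
  {ω₂,ω₃,ω₄,ω₅}  = {ω₂,ω₃,ω₅} ∪ {ω₂,ω₃,ω₄}
Iteration 2: 3 new —
  {ω₁}  = ᶜ of {ω₂,ω₃,ω₄,ω₅}
  {ω₁,ω₂,ω₃,ω₄}  = {ω₂,ω₃,ω₄} ∪ {ω₁,ω₄}
  {ω₁,ω₂,ω₃,ω₅}  = {ω₂,ω₃,ω₅} ∪ {ω₁,ω₅}
Iteration 3: +3 →
  {ω₄}  = ᶜ of {ω₁,ω₂,ω₃,ω₅}
  {ω₅}  = ᶜ of {ω₁,ω₂,ω₃,ω₄}
  {ω₁,ω₂,ω₃}  = {ω₂,ω₃} ∪ {ω₁}
Iteration 4. New:
  {ω₄,ω₅}  = ᶜ of {ω₁,ω₂,ω₃}
Iteration 5: no new sets; the family is a σ-algebra.

|σ(ℰ)| = 16.  σ(ℰ) = { ∅, {ω₁}, {ω₄}, {ω₅}, {ω₁,ω₄}, {ω₁,ω₅}, {ω₂,ω₃}, {ω₄,ω₅}, {ω₁,ω₂,ω₃}, {ω₁,ω₄,ω₅}, {ω₂,ω₃,ω₄}, {ω₂,ω₃,ω₅}, {ω₁,ω₂,ω₃,ω₄}, {ω₁,ω₂,ω₃,ω₅}, {ω₂,ω₃,ω₄,ω₅}, Ω }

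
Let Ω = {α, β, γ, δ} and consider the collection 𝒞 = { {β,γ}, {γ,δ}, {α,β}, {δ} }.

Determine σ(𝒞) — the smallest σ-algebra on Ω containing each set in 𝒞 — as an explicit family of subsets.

σ(𝒞) (16 sets): { {}, {α}, {β}, {γ}, {δ}, {α,β}, {α,γ}, {α,δ}, {β,γ}, {β,δ}, {γ,δ}, {α,β,γ}, {α,β,δ}, {α,γ,δ}, {β,γ,δ}, Ω }

Check:
Initial family (6 sets): { {}, {δ}, {α,β}, {β,γ}, {γ,δ}, Ω }.
Pass 1. New:
  {α,δ}  = ᶜ of {β,γ}
  {α,β,γ}  = ᶜ of {δ}
  {α,β,δ}  = {α,β} ∪ {δ}
  {β,γ,δ}  = {γ,δ} ∪ {β,γ}
  |family| = 10
Pass 2. New:
  {α}  = ᶜ of {β,γ,δ}
  {γ}  = ᶜ of {α,β,δ}
  {α,γ,δ}  = {γ,δ} ∪ {α,δ}
  |family| = 13
Pass 3 (2 new):
  {β}  = ᶜ of {α,γ,δ}
  {α,γ}  = {γ} ∪ {α}
  |family| = 15
Pass 4 adds 1:
  {β,δ}  = ᶜ of {α,γ}
  |family| = 16
Pass 5: no new sets; the family is a σ-algebra.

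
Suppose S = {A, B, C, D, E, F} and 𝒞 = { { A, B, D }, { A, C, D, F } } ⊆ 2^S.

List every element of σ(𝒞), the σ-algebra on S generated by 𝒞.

σ(𝒞) = { ∅, { B }, { E }, { A, D }, { B, E }, { C, F }, { A, B, D }, { A, D, E }, { B, C, F }, { C, E, F }, { A, B, D, E }, { A, C, D, F }, { B, C, E, F }, { A, B, C, D, F }, { A, C, D, E, F }, S }

Derivation:
Seed the family with 𝒞 together with ∅ and S: { ∅, { A, B, D }, { A, C, D, F }, S }.
Step 1 adds 3:
  { B, E }  = { A, C, D, F }ᶜ
  { C, E, F }  = { A, B, D }ᶜ
  { A, B, C, D, F }  = { A, B, D } ∪ { A, C, D, F }
  [7 total]
Step 2 (4 new):
  { E }  = { A, B, C, D, F }ᶜ
  { A, B, D, E }  = { B, E } ∪ { A, B, D }
  { B, C, E, F }  = { B, E } ∪ { C, E, F }
  { A, C, D, E, F }  = { C, E, F } ∪ { A, C, D, F }
  [11 total]
Step 3. New:
  { B }  = { A, C, D, E, F }ᶜ
  { A, D }  = { B, C, E, F }ᶜ
  { C, F }  = { A, B, D, E }ᶜ
  [14 total]
Step 4: 2 new —
  { A, D, E }  = { A, D } ∪ { E }
  { B, C, F }  = { C, F } ∪ { B }
  [16 total]
Step 5 adds nothing — fixpoint reached.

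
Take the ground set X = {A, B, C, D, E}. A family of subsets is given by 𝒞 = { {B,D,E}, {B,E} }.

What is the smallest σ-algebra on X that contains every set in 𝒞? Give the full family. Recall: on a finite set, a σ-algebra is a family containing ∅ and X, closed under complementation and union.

Take S₀ = 𝒞 ∪ {∅, X} = { ∅, {B,E}, {B,D,E}, X }.
Round 1. New:
  {A,C}  = ᶜ of {B,D,E}
  {A,C,D}  = ᶜ of {B,E}
  — 6 sets.
Round 2 adds 1:
  {A,B,C,E}  = {B,E} ∪ {A,C}
  — 7 sets.
Round 3: 1 new —
  {D}  = ᶜ of {A,B,C,E}
  — 8 sets.
Round 4 adds nothing — fixpoint reached.

σ(𝒞) = { ∅, {D}, {A,C}, {B,E}, {A,C,D}, {B,D,E}, {A,B,C,E}, X }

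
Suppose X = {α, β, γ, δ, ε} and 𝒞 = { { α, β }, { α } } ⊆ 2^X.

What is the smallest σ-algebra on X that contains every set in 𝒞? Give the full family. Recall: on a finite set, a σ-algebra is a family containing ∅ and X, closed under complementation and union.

Seed the family with 𝒞 together with ∅ and X: { {}, { α }, { α, β }, X }.
Iteration 1: 2 new —
  { γ, δ, ε }  = complement { α, β }
  { β, γ, δ, ε }  = complement { α }
  |family| = 6
Iteration 2: +1 →
  { α, γ, δ, ε }  = { γ, δ, ε } ∪ { α }
  |family| = 7
Iteration 3. New:
  { β }  = complement { α, γ, δ, ε }
  |family| = 8
Iteration 4: no new sets; the family is a σ-algebra.

Hence σ(𝒞) has 8 members: { {}, { α }, { β }, { α, β }, { γ, δ, ε }, { α, γ, δ, ε }, { β, γ, δ, ε }, X }.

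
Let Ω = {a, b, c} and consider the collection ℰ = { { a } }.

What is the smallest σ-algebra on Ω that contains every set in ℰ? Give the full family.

Take S₀ = ℰ ∪ {∅, Ω} = { ∅, { a }, Ω }.
Round 1: +1 →
  { b, c }  = ᶜ of { a }
  (now 4)
After Round 2 the family is unchanged; done.

Therefore σ(ℰ) = { ∅, { a }, { b, c }, Ω } (|σ(ℰ)| = 4).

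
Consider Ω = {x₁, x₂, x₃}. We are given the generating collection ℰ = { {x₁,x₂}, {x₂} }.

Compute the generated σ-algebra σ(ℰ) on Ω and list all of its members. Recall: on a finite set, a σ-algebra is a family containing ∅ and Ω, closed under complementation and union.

Start: ℰ ∪ {∅, Ω} = { {}, {x₂}, {x₁,x₂}, Ω }.
Round 1: 2 new —
  {x₃}  = ᶜ of {x₁,x₂}
  {x₁,x₃}  = ᶜ of {x₂}
  |family| = 6
Round 2: 1 new —
  {x₂,x₃}  = {x₃} ∪ {x₂}
  |family| = 7
Round 3 (1 new):
  {x₁}  = ᶜ of {x₂,x₃}
  |family| = 8
Round 4: no new sets; the family is a σ-algebra.

Therefore σ(ℰ) = { {}, {x₁}, {x₂}, {x₃}, {x₁,x₂}, {x₁,x₃}, {x₂,x₃}, Ω } (|σ(ℰ)| = 8).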